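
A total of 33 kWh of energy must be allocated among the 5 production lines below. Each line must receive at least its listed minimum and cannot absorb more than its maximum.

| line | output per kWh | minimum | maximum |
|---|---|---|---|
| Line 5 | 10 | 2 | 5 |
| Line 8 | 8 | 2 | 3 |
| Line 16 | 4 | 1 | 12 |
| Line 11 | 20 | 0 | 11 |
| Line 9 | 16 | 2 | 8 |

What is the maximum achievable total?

446

Meeting every minimum uses 2+2+1+0+2 = 7 kWh, leaving 26.
Rank by output per kWh: Line 11 20 > Line 9 16 > Line 5 10 > Line 8 8 > Line 16 4.
Line 11: +11 to 11 (cap) ; 15 left.
Line 9: +6 to 8 (cap) ; 9 left.
Give Line 5 3 more to hit its cap of 5 ; 6 left.
Line 8 takes 1 more to reach its cap of 3 ; 5 left.
Only 5 left; Line 16 takes them to reach 6.
Total = 10×5 + 8×3 + 4×6 + 20×11 + 16×8 = 446.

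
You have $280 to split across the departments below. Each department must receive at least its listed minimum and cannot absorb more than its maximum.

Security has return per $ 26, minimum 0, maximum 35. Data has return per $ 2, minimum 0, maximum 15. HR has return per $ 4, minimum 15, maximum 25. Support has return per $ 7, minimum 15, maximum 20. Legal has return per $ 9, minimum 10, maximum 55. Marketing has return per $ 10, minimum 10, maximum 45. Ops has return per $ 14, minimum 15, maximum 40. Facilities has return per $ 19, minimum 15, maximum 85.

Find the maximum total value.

4105

Meeting every minimum uses 0+0+15+15+10+10+15+15 = 80 $, leaving 200.
Rank by return per $: Security 26 > Facilities 19 > Ops 14 > Marketing 10 > Legal 9 > Support 7 > HR 4 > Data 2.
Give Security 35 more to hit its cap of 35 ; 165 left.
Facilities takes 70 more to reach its cap of 85 ; 95 left.
Ops: +25 to 40 (cap) ; 70 left.
Marketing takes 35 more to reach its cap of 45 ; 35 left.
Legal has room for 45 more but only 35 remain, so it gets 45.
Total = 26×35 + 4×15 + 7×15 + 9×45 + 10×45 + 14×40 + 19×85 = 4105.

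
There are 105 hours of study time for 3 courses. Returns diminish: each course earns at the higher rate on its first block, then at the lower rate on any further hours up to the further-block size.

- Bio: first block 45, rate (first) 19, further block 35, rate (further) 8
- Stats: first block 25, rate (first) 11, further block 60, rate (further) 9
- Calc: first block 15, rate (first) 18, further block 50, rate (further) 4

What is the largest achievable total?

1580

Rank every tier by rate: Bio/first 19 > Calc/first 18 > Stats/first 11 > Stats/second 9 > Bio/second 8 > Calc/second 4.
Fill Bio first block (45 at 19) ; 60 left.
Calc first at 18: fill all 15 ; 45 left.
Stats/first (11): +25 ; 20 left.
20 remain; put them into Stats second at 9.
Total = 19×45 + 18×15 + 11×25 + 9×20 = 1580.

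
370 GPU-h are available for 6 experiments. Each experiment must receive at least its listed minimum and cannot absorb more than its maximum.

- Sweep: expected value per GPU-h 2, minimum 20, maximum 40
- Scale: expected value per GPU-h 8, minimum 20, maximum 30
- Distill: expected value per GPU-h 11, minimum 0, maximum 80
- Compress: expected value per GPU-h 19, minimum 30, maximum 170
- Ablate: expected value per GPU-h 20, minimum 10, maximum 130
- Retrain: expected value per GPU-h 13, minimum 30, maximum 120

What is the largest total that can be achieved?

Meeting every minimum uses 20+20+0+30+10+30 = 110 GPU-h, leaving 260.
Order the experiments by expected value per GPU-h: Ablate 20 > Compress 19 > Retrain 13 > Distill 11 > Scale 8 > Sweep 2.
Give Ablate 120 more to hit its cap of 130 → 140 left.
Compress: +140 to 170 (cap) → 0 left.
Total = 2×20 + 8×20 + 19×170 + 20×130 + 13×30 = 6420.

6420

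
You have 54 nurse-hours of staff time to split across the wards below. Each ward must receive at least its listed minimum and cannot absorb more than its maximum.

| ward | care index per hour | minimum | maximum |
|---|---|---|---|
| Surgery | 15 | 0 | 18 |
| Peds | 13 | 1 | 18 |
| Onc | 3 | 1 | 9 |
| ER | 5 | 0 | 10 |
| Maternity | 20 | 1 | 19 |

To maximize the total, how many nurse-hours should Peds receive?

16

Meeting every minimum uses 0+1+1+0+1 = 3 nurse-hours, leaving 51.
Highest care index per hour first: Maternity 20 > Surgery 15 > Peds 13 > ER 5 > Onc 3.
Maternity takes 18 more to reach its cap of 19 — 33 left.
Give Surgery 18 more to hit its cap of 18 — 15 left.
Peds has room for 17 more but only 15 remain, so it gets 16.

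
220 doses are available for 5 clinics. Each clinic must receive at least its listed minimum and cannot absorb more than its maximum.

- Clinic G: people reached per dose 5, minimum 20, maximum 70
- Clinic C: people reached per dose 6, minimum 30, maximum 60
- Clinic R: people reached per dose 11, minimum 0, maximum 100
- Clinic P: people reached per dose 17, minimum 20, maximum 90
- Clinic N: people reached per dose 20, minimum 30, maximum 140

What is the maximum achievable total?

Meeting every minimum uses 20+30+0+20+30 = 100 doses, leaving 120.
Order the clinics by people reached per dose: Clinic N 20 > Clinic P 17 > Clinic R 11 > Clinic C 6 > Clinic G 5.
Give Clinic N 110 more to hit its cap of 140 → 10 left.
Clinic P: +10 (room for 70) → 30. Pool exhausted.
Total = 5×20 + 6×30 + 17×30 + 20×140 = 3590.

3590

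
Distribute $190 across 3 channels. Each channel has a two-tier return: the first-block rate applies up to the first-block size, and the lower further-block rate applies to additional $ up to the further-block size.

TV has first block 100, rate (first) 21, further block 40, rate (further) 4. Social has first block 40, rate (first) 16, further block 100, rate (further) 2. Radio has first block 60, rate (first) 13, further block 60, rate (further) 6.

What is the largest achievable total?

3390

Rank every tier by rate: TV/first 21 > Social/first 16 > Radio/first 13 > Radio/second 6 > TV/second 4 > Social/second 2.
TV first at 21: fill all 100 → 90 left.
Social first at 16: fill all 40 → 50 left.
50 remain; put them into Radio first at 13.
Total = 21×100 + 16×40 + 13×50 = 3390.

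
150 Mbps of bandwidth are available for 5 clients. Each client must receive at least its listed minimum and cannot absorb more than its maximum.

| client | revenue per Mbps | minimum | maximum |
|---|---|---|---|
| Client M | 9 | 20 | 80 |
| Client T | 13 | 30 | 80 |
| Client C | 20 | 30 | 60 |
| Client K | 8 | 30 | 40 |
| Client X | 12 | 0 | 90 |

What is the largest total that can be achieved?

2140

Meeting every minimum uses 20+30+30+30+0 = 110 Mbps, leaving 40.
Order the clients by revenue per Mbps: Client C 20 > Client T 13 > Client X 12 > Client M 9 > Client K 8.
Client C takes 30 more to reach its cap of 60 — 10 left.
Client T: +10 (room for 50) → 40. Pool exhausted.
Total = 9×20 + 13×40 + 20×60 + 8×30 = 2140.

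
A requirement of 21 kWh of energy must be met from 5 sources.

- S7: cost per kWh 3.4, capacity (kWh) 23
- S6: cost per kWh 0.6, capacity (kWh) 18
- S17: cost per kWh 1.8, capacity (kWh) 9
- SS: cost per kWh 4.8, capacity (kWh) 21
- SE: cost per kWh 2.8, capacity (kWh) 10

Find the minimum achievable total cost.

Fill from the cheapest source first.
Take 18 from S6 at 0.6 → need 3 more.
S17 (1.8): take the remaining 3 → done.
SE, S7, SS: unused.
Cost = 18×0.6 + 3×1.8 = 16.2.

16.2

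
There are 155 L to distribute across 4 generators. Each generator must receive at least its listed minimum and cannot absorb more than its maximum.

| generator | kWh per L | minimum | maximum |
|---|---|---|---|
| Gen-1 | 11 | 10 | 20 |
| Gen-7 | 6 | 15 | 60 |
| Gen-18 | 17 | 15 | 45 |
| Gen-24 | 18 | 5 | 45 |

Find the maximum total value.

Meeting every minimum uses 10+15+15+5 = 45 L, leaving 110.
Highest kWh per L first: Gen-24 18 > Gen-18 17 > Gen-1 11 > Gen-7 6.
Give Gen-24 40 more to hit its cap of 45 ; 70 left.
Give Gen-18 30 more to hit its cap of 45 ; 40 left.
Gen-1 takes 10 more to reach its cap of 20 ; 30 left.
Gen-7: +30 (room for 45) → 45. Pool exhausted.
Total = 11×20 + 6×45 + 17×45 + 18×45 = 2065.

2065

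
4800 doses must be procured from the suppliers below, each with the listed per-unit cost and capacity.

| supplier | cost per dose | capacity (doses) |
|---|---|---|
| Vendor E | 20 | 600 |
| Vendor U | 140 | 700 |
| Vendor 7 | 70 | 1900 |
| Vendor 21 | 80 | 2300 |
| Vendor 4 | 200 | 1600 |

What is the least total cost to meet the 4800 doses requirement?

329000

Cheapest first:
Take 600 from Vendor E at 20 → need 4200 more.
Vendor 7 (70): use full 1900 → 2300 doses to go.
Take 2300 from Vendor 21 at 80 → need 0 more.
Vendor U, Vendor 4: unused.
Cost = 600×20 + 1900×70 + 2300×80 = 329000.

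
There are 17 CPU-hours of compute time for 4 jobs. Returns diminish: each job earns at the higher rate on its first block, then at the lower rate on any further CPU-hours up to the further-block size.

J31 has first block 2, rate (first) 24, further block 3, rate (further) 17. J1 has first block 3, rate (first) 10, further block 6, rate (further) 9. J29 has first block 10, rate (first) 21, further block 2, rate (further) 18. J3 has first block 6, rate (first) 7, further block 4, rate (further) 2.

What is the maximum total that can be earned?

Treat each block as its own option and order by rate: J31/T1 24 > J29/T1 21 > J29/T2 18 > J31/T2 17 > J1/T1 10 > J1/T2 9 > J3/T1 7 > J3/T2 2.
J31 T1 at 24: fill all 2 ; 15 left.
J29/T1 (21): +10 ; 5 left.
J29/T2 (18): +2 ; 3 left.
J31 T2 at 17: fill all 3 ; 0 left.
Total = 24×2 + 21×10 + 18×2 + 17×3 = 345.

345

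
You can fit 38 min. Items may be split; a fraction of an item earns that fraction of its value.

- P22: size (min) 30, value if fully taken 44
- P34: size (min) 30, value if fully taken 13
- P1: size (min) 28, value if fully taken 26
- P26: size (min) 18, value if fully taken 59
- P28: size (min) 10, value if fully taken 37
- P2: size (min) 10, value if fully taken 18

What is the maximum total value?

114

Rank by value-to-size ratio: P28 37/10≈3.7, P26 59/18≈3.28, P2 18/10≈1.8, P22 44/30≈1.47, P1 26/28≈0.929, P34 13/30≈0.433.
All 10 min of P28 fit (value 37) ; 28 remain.
All 18 min of P26 fit (value 59) ; 10 remain.
P2: take in full, 10 min for value 18 ; 0 left.
Total value = 114.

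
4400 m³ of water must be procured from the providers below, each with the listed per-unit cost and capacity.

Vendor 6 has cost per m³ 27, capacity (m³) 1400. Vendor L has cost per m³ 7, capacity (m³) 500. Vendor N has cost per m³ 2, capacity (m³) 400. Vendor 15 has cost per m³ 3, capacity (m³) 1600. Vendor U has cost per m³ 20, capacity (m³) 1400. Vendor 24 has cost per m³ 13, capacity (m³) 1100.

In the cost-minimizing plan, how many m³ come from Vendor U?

Fill from the cheapest provider first.
Vendor N at 2: take all 400 m³ — 4000 still needed.
Vendor 15 (3): use full 1600 — 2400 m³ to go.
Take 500 from Vendor L at 7 — need 1900 more.
Take 1100 from Vendor 24 at 13 — need 800 more.
Take 800 from Vendor U at 20 to finish.
Vendor 6: unused.

800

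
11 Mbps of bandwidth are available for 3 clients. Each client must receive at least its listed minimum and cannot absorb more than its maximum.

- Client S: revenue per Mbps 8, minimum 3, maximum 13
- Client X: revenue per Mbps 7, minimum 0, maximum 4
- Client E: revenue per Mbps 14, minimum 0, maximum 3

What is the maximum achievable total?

106

Meeting every minimum uses 3+0+0 = 3 Mbps, leaving 8.
Order the clients by revenue per Mbps: Client E 14 > Client S 8 > Client X 7.
Client E: +3 to 3 (cap) ; 5 left.
Client S has room for 10 more but only 5 remain, so it gets 8.
Total = 8×8 + 14×3 = 106.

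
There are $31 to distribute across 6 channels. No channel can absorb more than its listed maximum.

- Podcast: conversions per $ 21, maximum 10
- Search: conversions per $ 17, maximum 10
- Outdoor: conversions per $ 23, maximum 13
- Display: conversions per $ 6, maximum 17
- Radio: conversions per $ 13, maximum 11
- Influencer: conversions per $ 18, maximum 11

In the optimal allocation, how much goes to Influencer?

Order the channels by conversions per $: Outdoor 23 > Podcast 21 > Influencer 18 > Search 17 > Radio 13 > Display 6.
Give Outdoor 13 to hit its cap of 13 ; 18 left.
Podcast: +10 to 10 (cap) ; 8 left.
Influencer: +8 (room for 11) → 8. Pool exhausted.

8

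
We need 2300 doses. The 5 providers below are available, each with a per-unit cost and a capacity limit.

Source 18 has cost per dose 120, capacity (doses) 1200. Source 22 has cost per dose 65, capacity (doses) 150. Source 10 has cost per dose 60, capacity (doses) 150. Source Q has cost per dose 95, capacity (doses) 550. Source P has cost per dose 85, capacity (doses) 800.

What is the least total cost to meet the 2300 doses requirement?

Cheapest first:
Source 10 (60): use full 150 → 2150 doses to go.
Source 22 (65): use full 150 → 2000 doses to go.
Source P (85): use full 800 → 1200 doses to go.
Source Q (95): use full 550 → 650 doses to go.
Source 18 (120): take the remaining 650 → done.
Cost = 150×60 + 150×65 + 800×85 + 550×95 + 650×120 = 217000.

217000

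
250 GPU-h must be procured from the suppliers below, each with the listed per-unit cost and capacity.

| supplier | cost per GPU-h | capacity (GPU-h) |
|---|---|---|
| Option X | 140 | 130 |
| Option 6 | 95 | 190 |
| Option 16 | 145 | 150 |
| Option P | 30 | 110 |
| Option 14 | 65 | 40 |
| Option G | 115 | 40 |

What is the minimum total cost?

Use suppliers in increasing cost order.
Option P (30): use full 110 — 140 GPU-h to go.
Option 14 at 65: take all 40 GPU-h — 100 still needed.
Take 100 from Option 6 at 95 to finish.
Option G, Option X, Option 16: unused.
Cost = 110×30 + 40×65 + 100×95 = 15400.

15400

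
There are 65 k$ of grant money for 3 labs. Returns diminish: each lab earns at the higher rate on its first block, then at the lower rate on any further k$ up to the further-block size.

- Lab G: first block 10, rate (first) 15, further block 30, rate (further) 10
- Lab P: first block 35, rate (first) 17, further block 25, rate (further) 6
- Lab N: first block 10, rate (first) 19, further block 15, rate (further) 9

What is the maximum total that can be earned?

Rank every tier by rate: Lab N/tier1 19 > Lab P/tier1 17 > Lab G/tier1 15 > Lab G/tier2 10 > Lab N/tier2 9 > Lab P/tier2 6.
Lab N/tier1 (19): +10 → 55 left.
Lab P/tier1 (17): +35 → 20 left.
Fill Lab G tier1 block (10 at 15) → 10 left.
Lab G/tier2: +10 of 30 at 10; pool empty.
Total = 19×10 + 17×35 + 15×10 + 10×10 = 1035.

1035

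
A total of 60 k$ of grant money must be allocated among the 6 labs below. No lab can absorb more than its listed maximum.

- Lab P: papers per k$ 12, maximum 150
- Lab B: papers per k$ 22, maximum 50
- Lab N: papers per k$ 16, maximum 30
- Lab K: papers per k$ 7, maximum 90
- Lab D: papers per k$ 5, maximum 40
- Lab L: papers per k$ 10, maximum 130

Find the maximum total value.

Rank by papers per k$: Lab B 22 > Lab N 16 > Lab P 12 > Lab L 10 > Lab K 7 > Lab D 5.
Lab B: +50 to 50 (cap) — 10 left.
Lab N has room for 30 but only 10 remain, so it gets 10.
Total = 22×50 + 16×10 = 1260.

1260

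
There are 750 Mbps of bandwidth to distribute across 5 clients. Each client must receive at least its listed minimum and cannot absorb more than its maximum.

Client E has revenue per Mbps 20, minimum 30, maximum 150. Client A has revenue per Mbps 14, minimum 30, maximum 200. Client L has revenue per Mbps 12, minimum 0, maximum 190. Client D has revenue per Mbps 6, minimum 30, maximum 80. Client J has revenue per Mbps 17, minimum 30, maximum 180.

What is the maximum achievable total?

11320

Meeting every minimum uses 30+30+0+30+30 = 120 Mbps, leaving 630.
Highest revenue per Mbps first: Client E 20 > Client J 17 > Client A 14 > Client L 12 > Client D 6.
Give Client E 120 more to hit its cap of 150 → 510 left.
Client J takes 150 more to reach its cap of 180 → 360 left.
Client A: +170 to 200 (cap) → 190 left.
Client L: +190 to 190 (cap) → 0 left.
Total = 20×150 + 14×200 + 12×190 + 6×30 + 17×180 = 11320.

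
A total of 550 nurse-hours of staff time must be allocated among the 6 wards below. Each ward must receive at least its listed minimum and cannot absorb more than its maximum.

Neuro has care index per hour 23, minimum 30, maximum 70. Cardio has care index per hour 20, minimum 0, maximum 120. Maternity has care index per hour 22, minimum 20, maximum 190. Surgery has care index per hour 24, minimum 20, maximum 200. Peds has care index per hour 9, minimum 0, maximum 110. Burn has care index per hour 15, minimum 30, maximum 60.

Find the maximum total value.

Meeting every minimum uses 30+0+20+20+0+30 = 100 nurse-hours, leaving 450.
Highest care index per hour first: Surgery 24 > Neuro 23 > Maternity 22 > Cardio 20 > Burn 15 > Peds 9.
Give Surgery 180 more to hit its cap of 200 — 270 left.
Neuro takes 40 more to reach its cap of 70 — 230 left.
Give Maternity 170 more to hit its cap of 190 — 60 left.
Only 60 left; Cardio takes them to reach 60.
Total = 23×70 + 20×60 + 22×190 + 24×200 + 15×30 = 12240.

12240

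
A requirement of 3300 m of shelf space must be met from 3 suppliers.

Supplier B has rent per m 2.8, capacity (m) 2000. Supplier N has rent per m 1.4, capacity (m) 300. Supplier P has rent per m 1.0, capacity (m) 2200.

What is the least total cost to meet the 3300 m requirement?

Use suppliers in increasing cost order.
Supplier P at 1.0: take all 2200 m ; 1100 still needed.
Take 300 from Supplier N at 1.4 ; need 800 more.
Supplier B (2.8): take the remaining 800 ; done.
Cost = 2200×1.0 + 300×1.4 + 800×2.8 = 4860.

4860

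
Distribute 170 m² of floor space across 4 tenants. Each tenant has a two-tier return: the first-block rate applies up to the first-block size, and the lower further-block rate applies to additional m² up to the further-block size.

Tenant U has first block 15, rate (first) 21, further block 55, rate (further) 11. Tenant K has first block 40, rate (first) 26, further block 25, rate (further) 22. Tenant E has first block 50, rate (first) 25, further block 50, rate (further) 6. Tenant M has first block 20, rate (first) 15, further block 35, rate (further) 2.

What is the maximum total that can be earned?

3675

Order all 8 blocks by rate: Tenant K/T1 26 > Tenant E/T1 25 > Tenant K/T2 22 > Tenant U/T1 21 > Tenant M/T1 15 > Tenant U/T2 11 > Tenant E/T2 6 > Tenant M/T2 2.
Fill Tenant K T1 block (40 at 26) ; 130 left.
Tenant E/T1 (25): +50 ; 80 left.
Fill Tenant K T2 block (25 at 22) ; 55 left.
Tenant U T1 at 21: fill all 15 ; 40 left.
Fill Tenant M T1 block (20 at 15) ; 20 left.
Tenant U T2 at 11: only 20 left, fill 20.
Total = 26×40 + 25×50 + 22×25 + 21×15 + 15×20 + 11×20 = 3675.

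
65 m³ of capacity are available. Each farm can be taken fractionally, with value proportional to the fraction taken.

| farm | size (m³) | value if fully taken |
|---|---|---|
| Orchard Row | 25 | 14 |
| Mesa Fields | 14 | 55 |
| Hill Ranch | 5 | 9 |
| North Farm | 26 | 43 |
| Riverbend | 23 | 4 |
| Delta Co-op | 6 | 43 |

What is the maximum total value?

157.84

Sort by value density: Delta Co-op 43/6≈7.17, Mesa Fields 55/14≈3.93, Hill Ranch 9/5≈1.8, North Farm 43/26≈1.65, Orchard Row 14/25≈0.56, Riverbend 4/23≈0.174.
Take all of Delta Co-op (6 m³, value 43) ; 59 m³ left.
Take all of Mesa Fields (14 m³, value 55) ; 45 m³ left.
All 5 m³ of Hill Ranch fit (value 9) ; 40 remain.
All 26 m³ of North Farm fit (value 43) ; 14 remain.
Fill the last 14 m³ with part of Orchard Row: 14/25 of it earns 7.84.
Total value = 157.84.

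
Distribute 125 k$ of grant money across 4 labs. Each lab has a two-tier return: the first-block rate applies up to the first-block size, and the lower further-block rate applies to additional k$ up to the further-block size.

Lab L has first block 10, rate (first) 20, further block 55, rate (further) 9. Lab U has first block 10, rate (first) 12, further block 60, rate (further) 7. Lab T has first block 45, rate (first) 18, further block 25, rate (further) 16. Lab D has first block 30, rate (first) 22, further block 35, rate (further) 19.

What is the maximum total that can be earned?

2415

Rank every tier by rate: Lab D/T1 22 > Lab L/T1 20 > Lab D/T2 19 > Lab T/T1 18 > Lab T/T2 16 > Lab U/T1 12 > Lab L/T2 9 > Lab U/T2 7.
Lab D/T1 (22): +30 → 95 left.
Fill Lab L T1 block (10 at 20) → 85 left.
Lab D/T2 (19): +35 → 50 left.
Lab T T1 at 18: fill all 45 → 5 left.
Lab T T2 at 16: only 5 left, fill 5.
Total = 22×30 + 20×10 + 19×35 + 18×45 + 16×5 = 2415.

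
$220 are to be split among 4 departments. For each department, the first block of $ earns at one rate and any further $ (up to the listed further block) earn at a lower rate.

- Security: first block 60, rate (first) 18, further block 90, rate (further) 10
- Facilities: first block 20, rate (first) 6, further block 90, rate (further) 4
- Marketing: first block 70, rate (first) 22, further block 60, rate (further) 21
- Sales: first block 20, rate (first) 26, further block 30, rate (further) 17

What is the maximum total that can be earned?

4570

Treat each block as its own option and order by rate: Sales/tier1 26 > Marketing/tier1 22 > Marketing/tier2 21 > Security/tier1 18 > Sales/tier2 17 > Security/tier2 10 > Facilities/tier1 6 > Facilities/tier2 4.
Sales/tier1 (26): +20 — 200 left.
Marketing tier1 at 22: fill all 70 — 130 left.
Fill Marketing tier2 block (60 at 21) — 70 left.
Security/tier1 (18): +60 — 10 left.
Sales tier2 at 17: only 10 left, fill 10.
Total = 26×20 + 22×70 + 21×60 + 18×60 + 17×10 = 4570.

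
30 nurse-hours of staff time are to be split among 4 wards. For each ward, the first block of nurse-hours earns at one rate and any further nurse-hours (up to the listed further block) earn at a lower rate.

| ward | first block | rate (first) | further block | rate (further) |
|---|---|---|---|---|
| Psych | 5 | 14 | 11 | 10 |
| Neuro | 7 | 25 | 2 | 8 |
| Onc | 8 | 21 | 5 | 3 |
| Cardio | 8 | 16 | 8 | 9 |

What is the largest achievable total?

Order all 8 blocks by rate: Neuro/first 25 > Onc/first 21 > Cardio/first 16 > Psych/first 14 > Psych/second 10 > Cardio/second 9 > Neuro/second 8 > Onc/second 3.
Neuro/first (25): +7 → 23 left.
Fill Onc first block (8 at 21) → 15 left.
Cardio first at 16: fill all 8 → 7 left.
Psych first at 14: fill all 5 → 2 left.
Psych/second: +2 of 11 at 10; pool empty.
Total = 25×7 + 21×8 + 16×8 + 14×5 + 10×2 = 561.

561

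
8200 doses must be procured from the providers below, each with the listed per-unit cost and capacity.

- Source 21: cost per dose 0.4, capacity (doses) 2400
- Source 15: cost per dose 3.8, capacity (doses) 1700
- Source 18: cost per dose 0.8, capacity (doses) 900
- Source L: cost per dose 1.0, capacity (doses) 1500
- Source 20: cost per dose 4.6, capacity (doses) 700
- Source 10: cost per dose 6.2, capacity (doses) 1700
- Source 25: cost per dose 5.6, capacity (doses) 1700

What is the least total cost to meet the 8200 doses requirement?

18460

Fill from the cheapest provider first.
Take 2400 from Source 21 at 0.4 — need 5800 more.
Source 18 at 0.8: take all 900 doses — 4900 still needed.
Source L at 1.0: take all 1500 doses — 3400 still needed.
Take 1700 from Source 15 at 3.8 — need 1700 more.
Take 700 from Source 20 at 4.6 — need 1000 more.
Source 25 (5.6): take the remaining 1000 — done.
Source 10: unused.
Cost = 2400×0.4 + 900×0.8 + 1500×1.0 + 1700×3.8 + 700×4.6 + 1000×5.6 = 18460.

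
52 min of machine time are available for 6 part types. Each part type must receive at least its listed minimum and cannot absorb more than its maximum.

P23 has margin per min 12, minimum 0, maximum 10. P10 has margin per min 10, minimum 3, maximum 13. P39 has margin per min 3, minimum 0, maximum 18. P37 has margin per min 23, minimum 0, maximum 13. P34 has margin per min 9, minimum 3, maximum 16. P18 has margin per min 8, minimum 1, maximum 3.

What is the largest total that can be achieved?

Meeting every minimum uses 0+3+0+0+3+1 = 7 min, leaving 45.
Rank by margin per min: P37 23 > P23 12 > P10 10 > P34 9 > P18 8 > P39 3.
Give P37 13 more to hit its cap of 13 → 32 left.
P23 takes 10 more to reach its cap of 10 → 22 left.
P10: +10 to 13 (cap) → 12 left.
Only 12 left; P34 takes them to reach 15.
Total = 12×10 + 10×13 + 23×13 + 9×15 + 8×1 = 692.

692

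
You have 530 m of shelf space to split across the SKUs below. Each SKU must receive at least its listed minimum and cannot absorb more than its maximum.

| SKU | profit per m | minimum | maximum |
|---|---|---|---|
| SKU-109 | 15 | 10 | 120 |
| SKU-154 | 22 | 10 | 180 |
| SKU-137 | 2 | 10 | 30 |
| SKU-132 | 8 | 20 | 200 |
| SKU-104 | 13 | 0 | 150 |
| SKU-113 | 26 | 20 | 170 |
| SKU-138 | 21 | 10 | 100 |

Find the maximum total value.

Meeting every minimum uses 10+10+10+20+0+20+10 = 80 m, leaving 450.
Order the SKUs by profit per m: SKU-113 26 > SKU-154 22 > SKU-138 21 > SKU-109 15 > SKU-104 13 > SKU-132 8 > SKU-137 2.
Give SKU-113 150 more to hit its cap of 170 ; 300 left.
SKU-154: +170 to 180 (cap) ; 130 left.
Give SKU-138 90 more to hit its cap of 100 ; 40 left.
Only 40 left; SKU-109 takes them to reach 50.
Total = 15×50 + 22×180 + 2×10 + 8×20 + 26×170 + 21×100 = 11410.

11410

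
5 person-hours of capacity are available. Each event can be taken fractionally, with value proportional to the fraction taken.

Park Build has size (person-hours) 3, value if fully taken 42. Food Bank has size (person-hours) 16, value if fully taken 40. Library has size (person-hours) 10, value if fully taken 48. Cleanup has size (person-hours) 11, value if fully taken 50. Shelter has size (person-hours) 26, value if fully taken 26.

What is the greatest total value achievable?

Rank by value-to-size ratio: Park Build 42/3≈14, Library 48/10≈4.8, Cleanup 50/11≈4.55, Food Bank 40/16≈2.5, Shelter 26/26≈1.
Park Build: take in full, 3 person-hours for value 42 → 2 left.
Fill the last 2 person-hours with part of Library: 2/10 of it earns 9.6.
Total value = 51.6.

51.6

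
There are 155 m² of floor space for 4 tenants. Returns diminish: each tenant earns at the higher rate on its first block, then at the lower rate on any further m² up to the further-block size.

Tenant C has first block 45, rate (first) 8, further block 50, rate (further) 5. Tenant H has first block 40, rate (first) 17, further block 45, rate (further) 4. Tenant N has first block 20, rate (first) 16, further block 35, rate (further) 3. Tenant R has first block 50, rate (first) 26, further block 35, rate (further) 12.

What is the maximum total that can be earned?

2800

Treat each block as its own option and order by rate: Tenant R/T1 26 > Tenant H/T1 17 > Tenant N/T1 16 > Tenant R/T2 12 > Tenant C/T1 8 > Tenant C/T2 5 > Tenant H/T2 4 > Tenant N/T2 3.
Tenant R T1 at 26: fill all 50 — 105 left.
Tenant H/T1 (17): +40 — 65 left.
Fill Tenant N T1 block (20 at 16) — 45 left.
Tenant R/T2 (12): +35 — 10 left.
10 remain; put them into Tenant C T1 at 8.
Total = 26×50 + 17×40 + 16×20 + 12×35 + 8×10 = 2800.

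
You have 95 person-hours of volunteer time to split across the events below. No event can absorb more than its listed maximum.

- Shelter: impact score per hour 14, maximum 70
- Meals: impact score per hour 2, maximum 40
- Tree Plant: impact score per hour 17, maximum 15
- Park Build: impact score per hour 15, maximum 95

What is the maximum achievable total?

Highest impact score per hour first: Tree Plant 17 > Park Build 15 > Shelter 14 > Meals 2.
Give Tree Plant 15 to hit its cap of 15 → 80 left.
Only 80 left; Park Build takes them to reach 80.
Total = 17×15 + 15×80 = 1455.

1455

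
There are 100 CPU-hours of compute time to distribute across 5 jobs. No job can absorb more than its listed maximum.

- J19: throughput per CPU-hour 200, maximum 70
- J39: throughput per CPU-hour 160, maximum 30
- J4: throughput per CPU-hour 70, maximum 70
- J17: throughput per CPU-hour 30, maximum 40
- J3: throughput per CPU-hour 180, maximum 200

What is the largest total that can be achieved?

19400

Order the jobs by throughput per CPU-hour: J19 200 > J3 180 > J39 160 > J4 70 > J17 30.
Give J19 70 to hit its cap of 70 — 30 left.
J3 has room for 200 but only 30 remain, so it gets 30.
Total = 200×70 + 180×30 = 19400.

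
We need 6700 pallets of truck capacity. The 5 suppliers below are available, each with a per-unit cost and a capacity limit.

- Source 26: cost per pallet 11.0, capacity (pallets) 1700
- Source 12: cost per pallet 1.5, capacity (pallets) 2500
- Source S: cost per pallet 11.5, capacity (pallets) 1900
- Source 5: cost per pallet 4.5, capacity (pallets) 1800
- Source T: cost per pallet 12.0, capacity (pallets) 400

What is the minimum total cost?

Fill from the cheapest supplier first.
Source 12 (1.5): use full 2500 ; 4200 pallets to go.
Take 1800 from Source 5 at 4.5 ; need 2400 more.
Source 26 at 11.0: take all 1700 pallets ; 700 still needed.
Source S (11.5): take the remaining 700 ; done.
Source T: unused.
Cost = 2500×1.5 + 1800×4.5 + 1700×11.0 + 700×11.5 = 38600.

38600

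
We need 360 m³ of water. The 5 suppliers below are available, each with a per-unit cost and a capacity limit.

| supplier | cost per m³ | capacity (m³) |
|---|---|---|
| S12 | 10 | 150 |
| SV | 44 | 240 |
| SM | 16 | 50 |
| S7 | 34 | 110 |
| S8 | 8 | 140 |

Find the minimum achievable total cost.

Use suppliers in increasing cost order.
S8 (8): use full 140 → 220 m³ to go.
S12 at 10: take all 150 m³ → 70 still needed.
Take 50 from SM at 16 → need 20 more.
S7 (34): take the remaining 20 → done.
SV: unused.
Cost = 140×8 + 150×10 + 50×16 + 20×34 = 4100.

4100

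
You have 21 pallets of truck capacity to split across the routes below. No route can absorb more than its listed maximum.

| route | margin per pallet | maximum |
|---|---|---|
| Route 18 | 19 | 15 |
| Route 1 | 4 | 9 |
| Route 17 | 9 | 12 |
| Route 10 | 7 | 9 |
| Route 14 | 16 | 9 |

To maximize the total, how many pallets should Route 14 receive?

Order the routes by margin per pallet: Route 18 19 > Route 14 16 > Route 17 9 > Route 10 7 > Route 1 4.
Route 18 takes 15 to reach its cap of 15 → 6 left.
Route 14: +6 (room for 9) → 6. Pool exhausted.

6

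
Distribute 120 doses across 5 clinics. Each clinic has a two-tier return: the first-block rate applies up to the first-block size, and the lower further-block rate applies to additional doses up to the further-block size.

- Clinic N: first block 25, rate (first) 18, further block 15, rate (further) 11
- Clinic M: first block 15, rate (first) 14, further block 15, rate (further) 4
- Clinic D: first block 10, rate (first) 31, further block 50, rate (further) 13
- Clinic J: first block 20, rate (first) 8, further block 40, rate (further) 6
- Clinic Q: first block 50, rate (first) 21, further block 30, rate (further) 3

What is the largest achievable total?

Order all 10 blocks by rate: Clinic D/first 31 > Clinic Q/first 21 > Clinic N/first 18 > Clinic M/first 14 > Clinic D/second 13 > Clinic N/second 11 > Clinic J/first 8 > Clinic J/second 6 > Clinic M/second 4 > Clinic Q/second 3.
Clinic D first at 31: fill all 10 ; 110 left.
Fill Clinic Q first block (50 at 21) ; 60 left.
Clinic N first at 18: fill all 25 ; 35 left.
Clinic M/first (14): +15 ; 20 left.
Clinic D second at 13: only 20 left, fill 20.
Total = 31×10 + 21×50 + 18×25 + 14×15 + 13×20 = 2280.

2280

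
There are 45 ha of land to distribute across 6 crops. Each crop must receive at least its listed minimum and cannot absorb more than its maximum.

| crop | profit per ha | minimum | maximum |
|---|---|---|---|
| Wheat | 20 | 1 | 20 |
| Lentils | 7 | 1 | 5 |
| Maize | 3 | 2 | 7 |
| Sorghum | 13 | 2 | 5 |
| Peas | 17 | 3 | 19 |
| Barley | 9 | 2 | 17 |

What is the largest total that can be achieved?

763

Meeting every minimum uses 1+1+2+2+3+2 = 11 ha, leaving 34.
Rank by profit per ha: Wheat 20 > Peas 17 > Sorghum 13 > Barley 9 > Lentils 7 > Maize 3.
Wheat takes 19 more to reach its cap of 20 ; 15 left.
Peas has room for 16 more but only 15 remain, so it gets 18.
Total = 20×20 + 7×1 + 3×2 + 13×2 + 17×18 + 9×2 = 763.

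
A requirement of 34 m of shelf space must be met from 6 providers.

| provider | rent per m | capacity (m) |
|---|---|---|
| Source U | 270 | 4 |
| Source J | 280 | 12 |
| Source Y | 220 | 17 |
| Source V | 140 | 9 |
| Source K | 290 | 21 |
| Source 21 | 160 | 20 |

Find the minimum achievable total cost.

5560

Cheapest first:
Source V at 140: take all 9 m — 25 still needed.
Source 21 (160): use full 20 — 5 m to go.
Source Y at 220: take 5 of its 17 — requirement met.
Source U, Source J, Source K: unused.
Cost = 9×140 + 20×160 + 5×220 = 5560.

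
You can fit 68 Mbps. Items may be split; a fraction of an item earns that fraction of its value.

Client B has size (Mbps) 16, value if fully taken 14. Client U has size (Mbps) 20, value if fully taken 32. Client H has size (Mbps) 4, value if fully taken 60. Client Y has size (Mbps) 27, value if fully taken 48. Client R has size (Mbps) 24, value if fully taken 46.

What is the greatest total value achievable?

Sort by value density: Client H 60/4≈15, Client R 46/24≈1.92, Client Y 48/27≈1.78, Client U 32/20≈1.6, Client B 14/16≈0.875.
Client H: take in full, 4 Mbps for value 60 — 64 left.
Client R: take in full, 24 Mbps for value 46 — 40 left.
Client Y: take in full, 27 Mbps for value 48 — 13 left.
13 Mbps left: a 13/20 share of Client U gives 32×13/20 = 20.8.
Total value = 174.8.

174.8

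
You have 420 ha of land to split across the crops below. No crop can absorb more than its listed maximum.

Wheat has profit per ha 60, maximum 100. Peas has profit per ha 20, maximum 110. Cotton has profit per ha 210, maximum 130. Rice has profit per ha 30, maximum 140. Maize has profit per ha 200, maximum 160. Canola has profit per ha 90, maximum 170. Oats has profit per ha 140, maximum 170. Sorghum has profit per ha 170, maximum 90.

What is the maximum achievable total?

80200

Rank by profit per ha: Cotton 210 > Maize 200 > Sorghum 170 > Oats 140 > Canola 90 > Wheat 60 > Rice 30 > Peas 20.
Give Cotton 130 to hit its cap of 130 — 290 left.
Give Maize 160 to hit its cap of 160 — 130 left.
Give Sorghum 90 to hit its cap of 90 — 40 left.
Only 40 left; Oats takes them to reach 40.
Total = 210×130 + 200×160 + 140×40 + 170×90 = 80200.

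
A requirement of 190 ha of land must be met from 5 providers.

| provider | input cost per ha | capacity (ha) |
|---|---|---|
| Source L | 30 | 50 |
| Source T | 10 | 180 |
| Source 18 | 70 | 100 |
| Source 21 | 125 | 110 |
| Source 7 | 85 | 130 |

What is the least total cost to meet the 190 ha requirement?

2100

Use providers in increasing cost order.
Take 180 from Source T at 10 → need 10 more.
Source L (30): take the remaining 10 → done.
Source 18, Source 7, Source 21: unused.
Cost = 180×10 + 10×30 = 2100.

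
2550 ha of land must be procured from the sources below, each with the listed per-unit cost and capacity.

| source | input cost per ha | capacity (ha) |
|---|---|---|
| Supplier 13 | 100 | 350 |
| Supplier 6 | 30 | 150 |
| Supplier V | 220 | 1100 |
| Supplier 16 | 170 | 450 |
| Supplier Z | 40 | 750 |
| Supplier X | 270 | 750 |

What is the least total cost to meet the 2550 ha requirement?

333000

Fill from the cheapest source first.
Supplier 6 at 30: take all 150 ha → 2400 still needed.
Supplier Z at 40: take all 750 ha → 1650 still needed.
Supplier 13 (100): use full 350 → 1300 ha to go.
Take 450 from Supplier 16 at 170 → need 850 more.
Take 850 from Supplier V at 220 to finish.
Supplier X: unused.
Cost = 150×30 + 750×40 + 350×100 + 450×170 + 850×220 = 333000.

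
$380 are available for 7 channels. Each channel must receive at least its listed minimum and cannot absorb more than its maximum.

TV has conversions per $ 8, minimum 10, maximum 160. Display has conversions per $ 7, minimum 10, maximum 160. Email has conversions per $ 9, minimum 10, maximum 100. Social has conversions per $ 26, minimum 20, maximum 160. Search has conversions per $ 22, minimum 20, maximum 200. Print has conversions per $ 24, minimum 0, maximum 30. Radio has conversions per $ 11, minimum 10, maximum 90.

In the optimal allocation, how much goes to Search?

150

Meeting every minimum uses 10+10+10+20+20+0+10 = 80 $, leaving 300.
Highest conversions per $ first: Social 26 > Print 24 > Search 22 > Radio 11 > Email 9 > TV 8 > Display 7.
Social takes 140 more to reach its cap of 160 — 160 left.
Print takes 30 more to reach its cap of 30 — 130 left.
Search has room for 180 more but only 130 remain, so it gets 150.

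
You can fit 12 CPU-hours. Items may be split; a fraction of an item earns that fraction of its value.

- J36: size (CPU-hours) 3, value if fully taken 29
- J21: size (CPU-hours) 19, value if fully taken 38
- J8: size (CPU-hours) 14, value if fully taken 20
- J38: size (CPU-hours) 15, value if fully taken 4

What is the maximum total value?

Rank by value-to-size ratio: J36 29/3≈9.67, J21 38/19≈2, J8 20/14≈1.43, J38 4/15≈0.267.
Take all of J36 (3 CPU-hours, value 29) → 9 CPU-hours left.
Fill the last 9 CPU-hours with part of J21: 9/19 of it earns 18.
Total value = 47.

47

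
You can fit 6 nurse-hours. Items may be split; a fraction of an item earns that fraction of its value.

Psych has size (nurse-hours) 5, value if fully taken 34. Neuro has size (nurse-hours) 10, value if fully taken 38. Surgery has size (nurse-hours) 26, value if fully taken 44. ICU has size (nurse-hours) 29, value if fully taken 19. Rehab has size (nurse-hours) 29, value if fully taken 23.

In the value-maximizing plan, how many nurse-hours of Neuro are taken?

1

Sort by value density: Psych 34/5≈6.8, Neuro 38/10≈3.8, Surgery 44/26≈1.69, Rehab 23/29≈0.793, ICU 19/29≈0.655.
Take all of Psych (5 nurse-hours, value 34) → 1 nurse-hours left.
1 nurse-hours left: a 1/10 share of Neuro gives 38×1/10 = 3.8.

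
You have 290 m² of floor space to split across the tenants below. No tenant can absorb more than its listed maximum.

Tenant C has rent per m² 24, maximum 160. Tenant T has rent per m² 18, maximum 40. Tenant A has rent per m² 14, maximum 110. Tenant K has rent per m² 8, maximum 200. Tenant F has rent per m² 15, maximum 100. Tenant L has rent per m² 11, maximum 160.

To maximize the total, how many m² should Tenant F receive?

Rank by rent per m²: Tenant C 24 > Tenant T 18 > Tenant F 15 > Tenant A 14 > Tenant L 11 > Tenant K 8.
Tenant C takes 160 to reach its cap of 160 → 130 left.
Tenant T takes 40 to reach its cap of 40 → 90 left.
Tenant F: +90 (room for 100) → 90. Pool exhausted.

90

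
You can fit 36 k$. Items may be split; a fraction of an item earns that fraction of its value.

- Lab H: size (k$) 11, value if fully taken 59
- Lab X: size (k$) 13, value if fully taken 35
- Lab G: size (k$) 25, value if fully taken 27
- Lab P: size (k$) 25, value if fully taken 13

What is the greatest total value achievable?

106.96

Rank by value-to-size ratio: Lab H 59/11≈5.36, Lab X 35/13≈2.69, Lab G 27/25≈1.08, Lab P 13/25≈0.52.
All 11 k$ of Lab H fit (value 59) ; 25 remain.
All 13 k$ of Lab X fit (value 35) ; 12 remain.
Fill the last 12 k$ with part of Lab G: 12/25 of it earns 12.96.
Total value = 106.96.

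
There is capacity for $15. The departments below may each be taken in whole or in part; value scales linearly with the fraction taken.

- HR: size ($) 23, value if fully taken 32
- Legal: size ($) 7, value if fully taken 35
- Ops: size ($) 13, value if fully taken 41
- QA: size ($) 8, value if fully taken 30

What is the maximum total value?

65

Rank by value-to-size ratio: Legal 35/7≈5, QA 30/8≈3.75, Ops 41/13≈3.15, HR 32/23≈1.39.
Legal: take in full, 7 $ for value 35 → 8 left.
All 8 $ of QA fit (value 30) → 0 remain.
Total value = 65.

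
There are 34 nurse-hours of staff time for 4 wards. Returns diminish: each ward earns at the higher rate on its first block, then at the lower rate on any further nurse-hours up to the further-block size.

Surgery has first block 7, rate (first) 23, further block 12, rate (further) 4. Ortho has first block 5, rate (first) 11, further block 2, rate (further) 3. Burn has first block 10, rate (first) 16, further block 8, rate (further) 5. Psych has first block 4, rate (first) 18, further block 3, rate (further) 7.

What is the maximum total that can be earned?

Rank every tier by rate: Surgery/tier1 23 > Psych/tier1 18 > Burn/tier1 16 > Ortho/tier1 11 > Psych/tier2 7 > Burn/tier2 5 > Surgery/tier2 4 > Ortho/tier2 3.
Surgery tier1 at 23: fill all 7 → 27 left.
Psych tier1 at 18: fill all 4 → 23 left.
Fill Burn tier1 block (10 at 16) → 13 left.
Ortho/tier1 (11): +5 → 8 left.
Psych tier2 at 7: fill all 3 → 5 left.
5 remain; put them into Burn tier2 at 5.
Total = 23×7 + 18×4 + 16×10 + 11×5 + 7×3 + 5×5 = 494.

494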